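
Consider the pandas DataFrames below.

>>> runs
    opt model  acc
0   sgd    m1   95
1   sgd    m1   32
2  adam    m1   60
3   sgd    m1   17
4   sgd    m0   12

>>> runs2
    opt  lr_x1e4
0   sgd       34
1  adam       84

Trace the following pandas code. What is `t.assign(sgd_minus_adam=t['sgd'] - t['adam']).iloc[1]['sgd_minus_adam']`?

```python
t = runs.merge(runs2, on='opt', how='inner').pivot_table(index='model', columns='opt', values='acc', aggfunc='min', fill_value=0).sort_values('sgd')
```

merge on 'opt' (how='inner') → 5 rows:
    opt model  acc  lr_x1e4
0   sgd    m1   95       34
1   sgd    m1   32       34
2  adam    m1   60       84
3   sgd    m1   17       34
4   sgd    m0   12       34
pivot: rows=model, cols=opt, min(acc):
opt    adam  sgd
model           
m0        0   12
m1       60   17
sort by sgd:
opt    adam  sgd
model           
m0        0   12
m1       60   17
add column sgd_minus_adam = t['sgd'] - t['adam']:
opt    adam  sgd  sgd_minus_adam
model                           
m0        0   12              12
m1       60   17             -43

-43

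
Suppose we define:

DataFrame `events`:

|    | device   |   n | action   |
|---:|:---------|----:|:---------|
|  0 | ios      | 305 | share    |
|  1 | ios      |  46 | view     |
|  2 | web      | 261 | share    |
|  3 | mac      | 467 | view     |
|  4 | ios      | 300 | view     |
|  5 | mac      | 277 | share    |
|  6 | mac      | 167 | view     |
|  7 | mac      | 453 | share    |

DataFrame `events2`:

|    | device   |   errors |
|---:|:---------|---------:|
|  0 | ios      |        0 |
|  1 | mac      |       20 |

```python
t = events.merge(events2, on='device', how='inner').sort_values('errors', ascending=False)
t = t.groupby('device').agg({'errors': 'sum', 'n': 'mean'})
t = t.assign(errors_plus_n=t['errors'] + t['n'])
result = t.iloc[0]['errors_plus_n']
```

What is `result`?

merge on 'device' (how='inner') → 7 rows:
  device    n action  errors
0    ios  305  share       0
1    ios   46   view       0
2    mac  467   view      20
3    ios  300   view       0
4    mac  277  share      20
5    mac  167   view      20
6    mac  453  share      20
sort by errors descending:
  device    n action  errors
2    mac  467   view      20
4    mac  277  share      20
5    mac  167   view      20
6    mac  453  share      20
0    ios  305  share       0
1    ios   46   view       0
3    ios  300   view       0
group by device: sum(errors), mean(n):
        errors      n
device               
ios          0  217.0
mac         80  341.0
add column errors_plus_n = t['errors'] + t['n']:
        errors      n  errors_plus_n
device                              
ios          0  217.0          217.0
mac         80  341.0          421.0
value at position 0, column 'errors_plus_n' → 217.0

217.0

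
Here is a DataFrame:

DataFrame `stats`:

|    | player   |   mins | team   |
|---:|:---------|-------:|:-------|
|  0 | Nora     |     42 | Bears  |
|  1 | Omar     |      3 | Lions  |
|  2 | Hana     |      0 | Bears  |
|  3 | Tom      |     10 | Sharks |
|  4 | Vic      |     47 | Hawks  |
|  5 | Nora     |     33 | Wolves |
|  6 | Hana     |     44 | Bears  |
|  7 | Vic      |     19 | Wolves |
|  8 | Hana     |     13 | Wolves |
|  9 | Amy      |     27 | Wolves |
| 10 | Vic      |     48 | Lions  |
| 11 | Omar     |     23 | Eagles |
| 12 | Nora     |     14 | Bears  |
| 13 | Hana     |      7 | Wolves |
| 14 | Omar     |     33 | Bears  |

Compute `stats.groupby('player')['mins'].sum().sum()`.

group by player, sum of mins:
player
Amy      27
Hana     64
Nora     89
Omar     59
Tom      10
Vic     114
Name: mins, dtype: int64
Reading off the sum of the resulting series, we get 363.

363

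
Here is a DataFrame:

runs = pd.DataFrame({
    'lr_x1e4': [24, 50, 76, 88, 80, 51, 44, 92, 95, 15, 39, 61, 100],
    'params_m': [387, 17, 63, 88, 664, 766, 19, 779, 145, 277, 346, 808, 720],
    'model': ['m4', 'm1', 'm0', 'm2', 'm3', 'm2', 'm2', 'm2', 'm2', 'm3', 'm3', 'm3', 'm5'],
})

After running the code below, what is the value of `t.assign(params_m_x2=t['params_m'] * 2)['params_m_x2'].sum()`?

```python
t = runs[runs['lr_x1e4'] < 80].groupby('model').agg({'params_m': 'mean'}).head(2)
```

160.0

filter rows where lr_x1e4 < 80:
    lr_x1e4  params_m model
0        24       387    m4
1        50        17    m1
2        76        63    m0
5        51       766    m2
6        44        19    m2
9        15       277    m3
10       39       346    m3
11       61       808    m3
group by model, mean of params_m:
       params_m
model          
m0         63.0
m1         17.0
m2        392.5
m3        477.0
m4        387.0
take first 2 rows:
       params_m
model          
m0         63.0
m1         17.0
add column params_m_x2 = t['params_m'] * 2:
       params_m  params_m_x2
model                       
m0         63.0        126.0
m1         17.0         34.0
Hence 160.0.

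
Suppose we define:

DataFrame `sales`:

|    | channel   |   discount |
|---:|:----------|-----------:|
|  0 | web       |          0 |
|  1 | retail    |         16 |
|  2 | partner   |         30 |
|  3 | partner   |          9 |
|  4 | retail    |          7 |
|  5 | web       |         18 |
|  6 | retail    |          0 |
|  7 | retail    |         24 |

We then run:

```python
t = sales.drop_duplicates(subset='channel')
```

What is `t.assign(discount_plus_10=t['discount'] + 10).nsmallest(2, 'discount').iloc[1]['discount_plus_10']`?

drop duplicate channel (keep=first):
   channel  discount
0      web         0
1   retail        16
2  partner        30
add column discount_plus_10 = t['discount'] + 10:
   channel  discount  discount_plus_10
0      web         0                10
1   retail        16                26
2  partner        30                40
take 2 rows with smallest discount:
  channel  discount  discount_plus_10
0     web         0                10
1  retail        16                26
Taking the value at position 1, column 'discount_plus_10' gives 26.

26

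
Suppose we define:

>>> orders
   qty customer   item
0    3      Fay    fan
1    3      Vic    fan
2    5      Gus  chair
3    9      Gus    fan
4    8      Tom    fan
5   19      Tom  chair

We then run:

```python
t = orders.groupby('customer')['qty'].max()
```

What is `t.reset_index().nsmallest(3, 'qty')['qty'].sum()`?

group by customer, max of qty:
customer
Fay     3
Gus     9
Tom    19
Vic     3
Name: qty, dtype: int64
reset_index():
  customer  qty
0      Fay    3
1      Gus    9
2      Tom   19
3      Vic    3
take 3 rows with smallest qty:
  customer  qty
0      Fay    3
3      Vic    3
1      Gus    9
Hence 15.

15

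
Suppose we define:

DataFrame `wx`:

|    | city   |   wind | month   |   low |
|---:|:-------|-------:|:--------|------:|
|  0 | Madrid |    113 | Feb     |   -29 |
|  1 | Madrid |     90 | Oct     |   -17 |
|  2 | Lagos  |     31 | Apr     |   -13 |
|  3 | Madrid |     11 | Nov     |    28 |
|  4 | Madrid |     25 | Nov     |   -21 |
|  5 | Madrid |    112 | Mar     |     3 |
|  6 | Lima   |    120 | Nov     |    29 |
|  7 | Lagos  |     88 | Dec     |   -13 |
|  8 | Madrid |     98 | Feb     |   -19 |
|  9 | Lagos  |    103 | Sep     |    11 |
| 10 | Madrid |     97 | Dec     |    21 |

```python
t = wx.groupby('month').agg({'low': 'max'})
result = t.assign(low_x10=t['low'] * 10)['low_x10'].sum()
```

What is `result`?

group by month, max of low:
       low
month     
Apr    -13
Dec     21
Feb    -19
Mar      3
Nov     29
Oct    -17
Sep     11
add column low_x10 = t['low'] * 10:
       low  low_x10
month              
Apr    -13     -130
Dec     21      210
Feb    -19     -190
Mar      3       30
Nov     29      290
Oct    -17     -170
Sep     11      110

150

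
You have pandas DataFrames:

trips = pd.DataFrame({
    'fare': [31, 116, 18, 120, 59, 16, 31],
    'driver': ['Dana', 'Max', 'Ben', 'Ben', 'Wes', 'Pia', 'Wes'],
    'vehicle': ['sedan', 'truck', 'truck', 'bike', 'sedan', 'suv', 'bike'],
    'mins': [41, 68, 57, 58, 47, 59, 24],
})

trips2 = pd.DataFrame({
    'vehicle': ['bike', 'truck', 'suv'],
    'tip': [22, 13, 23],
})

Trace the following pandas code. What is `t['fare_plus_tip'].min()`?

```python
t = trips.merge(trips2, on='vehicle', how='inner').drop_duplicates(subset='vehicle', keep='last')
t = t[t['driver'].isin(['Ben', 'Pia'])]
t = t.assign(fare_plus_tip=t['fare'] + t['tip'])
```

merge on 'vehicle' (how='inner') → 5 rows:
   fare driver vehicle  mins  tip
0   116    Max   truck    68   13
1    18    Ben   truck    57   13
2   120    Ben    bike    58   22
3    16    Pia     suv    59   23
4    31    Wes    bike    24   22
drop duplicate vehicle (keep=last):
   fare driver vehicle  mins  tip
1    18    Ben   truck    57   13
3    16    Pia     suv    59   23
4    31    Wes    bike    24   22
filter rows where driver in ['Ben', 'Pia']:
   fare driver vehicle  mins  tip
1    18    Ben   truck    57   13
3    16    Pia     suv    59   23
add column fare_plus_tip = t['fare'] + t['tip']:
   fare driver vehicle  mins  tip  fare_plus_tip
1    18    Ben   truck    57   13             31
3    16    Pia     suv    59   23             39
Hence 31.

31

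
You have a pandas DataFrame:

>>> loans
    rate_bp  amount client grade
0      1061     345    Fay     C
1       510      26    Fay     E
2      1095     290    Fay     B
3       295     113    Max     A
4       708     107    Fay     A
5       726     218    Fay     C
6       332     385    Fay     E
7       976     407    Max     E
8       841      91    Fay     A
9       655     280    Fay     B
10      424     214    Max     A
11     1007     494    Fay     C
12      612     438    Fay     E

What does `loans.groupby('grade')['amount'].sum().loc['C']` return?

group by grade, sum of amount:
grade
A     525
B     570
C    1057
E    1256
Name: amount, dtype: int64
Finally, value at index 'C' = 1057.

1057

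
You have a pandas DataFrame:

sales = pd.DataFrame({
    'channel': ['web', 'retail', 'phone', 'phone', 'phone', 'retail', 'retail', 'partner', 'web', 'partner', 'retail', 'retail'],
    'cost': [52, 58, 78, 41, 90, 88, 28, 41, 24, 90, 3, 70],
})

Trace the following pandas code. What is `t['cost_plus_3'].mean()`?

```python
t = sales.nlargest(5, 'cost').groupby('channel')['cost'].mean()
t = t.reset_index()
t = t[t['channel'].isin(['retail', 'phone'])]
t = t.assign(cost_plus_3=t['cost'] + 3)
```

take 5 rows with largest cost:
    channel  cost
4     phone    90
9   partner    90
5    retail    88
2     phone    78
11   retail    70
group by channel, mean of cost:
channel
partner    90.0
phone      84.0
retail     79.0
Name: cost, dtype: float64
reset_index():
   channel  cost
0  partner  90.0
1    phone  84.0
2   retail  79.0
filter rows where channel in ['retail', 'phone']:
  channel  cost
1   phone  84.0
2  retail  79.0
add column cost_plus_3 = t['cost'] + 3:
  channel  cost  cost_plus_3
1   phone  84.0         87.0
2  retail  79.0         82.0
The mean of column 'cost_plus_3' is 84.5.

84.5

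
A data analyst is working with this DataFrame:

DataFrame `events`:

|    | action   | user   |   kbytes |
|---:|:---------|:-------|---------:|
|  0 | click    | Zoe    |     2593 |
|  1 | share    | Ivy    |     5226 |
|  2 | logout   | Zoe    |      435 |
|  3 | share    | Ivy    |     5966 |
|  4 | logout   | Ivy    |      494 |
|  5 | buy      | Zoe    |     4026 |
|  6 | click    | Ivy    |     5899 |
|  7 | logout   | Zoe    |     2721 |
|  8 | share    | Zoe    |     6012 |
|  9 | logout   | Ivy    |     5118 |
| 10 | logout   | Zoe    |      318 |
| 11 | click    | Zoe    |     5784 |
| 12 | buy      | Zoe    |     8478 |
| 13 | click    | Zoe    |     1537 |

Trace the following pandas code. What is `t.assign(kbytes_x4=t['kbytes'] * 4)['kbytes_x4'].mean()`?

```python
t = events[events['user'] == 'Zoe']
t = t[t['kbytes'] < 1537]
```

filter rows where user == 'Zoe':
    action user  kbytes
0    click  Zoe    2593
2   logout  Zoe     435
5      buy  Zoe    4026
7   logout  Zoe    2721
8    share  Zoe    6012
10  logout  Zoe     318
11   click  Zoe    5784
12     buy  Zoe    8478
13   click  Zoe    1537
filter rows where kbytes < 1537:
    action user  kbytes
2   logout  Zoe     435
10  logout  Zoe     318
add column kbytes_x4 = t['kbytes'] * 4:
    action user  kbytes  kbytes_x4
2   logout  Zoe     435       1740
10  logout  Zoe     318       1272

1506.0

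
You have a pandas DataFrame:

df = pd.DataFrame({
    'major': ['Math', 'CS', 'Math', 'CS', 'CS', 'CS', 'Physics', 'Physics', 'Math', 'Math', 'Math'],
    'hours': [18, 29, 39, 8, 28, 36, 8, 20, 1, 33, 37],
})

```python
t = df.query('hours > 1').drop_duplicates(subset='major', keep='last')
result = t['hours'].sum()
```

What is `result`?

filter rows where hours > 1:
      major  hours
0      Math     18
1        CS     29
2      Math     39
3        CS      8
4        CS     28
5        CS     36
6   Physics      8
7   Physics     20
9      Math     33
10     Math     37
drop duplicate major (keep=last):
      major  hours
5        CS     36
7   Physics     20
10     Math     37
Hence 93.

93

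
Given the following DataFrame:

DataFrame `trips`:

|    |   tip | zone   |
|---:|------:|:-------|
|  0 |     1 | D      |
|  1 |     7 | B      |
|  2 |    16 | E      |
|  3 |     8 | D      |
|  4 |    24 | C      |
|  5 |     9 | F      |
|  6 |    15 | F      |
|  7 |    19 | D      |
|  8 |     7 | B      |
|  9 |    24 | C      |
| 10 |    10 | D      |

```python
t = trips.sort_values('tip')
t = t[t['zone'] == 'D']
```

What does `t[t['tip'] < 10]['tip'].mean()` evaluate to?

sort by tip:
    tip zone
0     1    D
1     7    B
8     7    B
3     8    D
5     9    F
10   10    D
6    15    F
2    16    E
7    19    D
4    24    C
9    24    C
filter rows where zone == 'D':
    tip zone
0     1    D
3     8    D
10   10    D
7    19    D
filter rows where tip < 10:
   tip zone
0    1    D
3    8    D
mean of column 'tip' → 4.5

4.5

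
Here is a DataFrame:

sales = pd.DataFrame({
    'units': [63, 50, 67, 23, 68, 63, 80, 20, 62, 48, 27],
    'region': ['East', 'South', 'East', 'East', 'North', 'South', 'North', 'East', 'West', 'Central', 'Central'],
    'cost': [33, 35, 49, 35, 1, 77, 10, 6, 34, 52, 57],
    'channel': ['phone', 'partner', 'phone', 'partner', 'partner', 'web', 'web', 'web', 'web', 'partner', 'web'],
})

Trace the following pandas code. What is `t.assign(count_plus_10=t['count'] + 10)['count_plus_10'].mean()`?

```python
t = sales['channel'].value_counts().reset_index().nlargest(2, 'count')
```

value_counts of channel:
channel
web        5
partner    4
phone      2
Name: count, dtype: int64
reset_index():
   channel  count
0      web      5
1  partner      4
2    phone      2
take 2 rows with largest count:
   channel  count
0      web      5
1  partner      4
add column count_plus_10 = t['count'] + 10:
   channel  count  count_plus_10
0      web      5             15
1  partner      4             14

14.5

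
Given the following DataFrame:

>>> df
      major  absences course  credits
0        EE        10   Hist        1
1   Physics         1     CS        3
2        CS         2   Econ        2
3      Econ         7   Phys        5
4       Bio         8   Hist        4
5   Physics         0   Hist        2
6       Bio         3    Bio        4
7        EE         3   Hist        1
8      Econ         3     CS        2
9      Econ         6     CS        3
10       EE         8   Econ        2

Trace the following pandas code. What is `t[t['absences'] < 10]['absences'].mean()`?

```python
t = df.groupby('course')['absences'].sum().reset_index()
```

5.0

group by course, sum of absences:
course
Bio      3
CS      10
Econ    10
Hist    21
Phys     7
Name: absences, dtype: int64
reset_index():
  course  absences
0    Bio         3
1     CS        10
2   Econ        10
3   Hist        21
4   Phys         7
filter rows where absences < 10:
  course  absences
0    Bio         3
4   Phys         7
Finally, mean of column 'absences' = 5.0.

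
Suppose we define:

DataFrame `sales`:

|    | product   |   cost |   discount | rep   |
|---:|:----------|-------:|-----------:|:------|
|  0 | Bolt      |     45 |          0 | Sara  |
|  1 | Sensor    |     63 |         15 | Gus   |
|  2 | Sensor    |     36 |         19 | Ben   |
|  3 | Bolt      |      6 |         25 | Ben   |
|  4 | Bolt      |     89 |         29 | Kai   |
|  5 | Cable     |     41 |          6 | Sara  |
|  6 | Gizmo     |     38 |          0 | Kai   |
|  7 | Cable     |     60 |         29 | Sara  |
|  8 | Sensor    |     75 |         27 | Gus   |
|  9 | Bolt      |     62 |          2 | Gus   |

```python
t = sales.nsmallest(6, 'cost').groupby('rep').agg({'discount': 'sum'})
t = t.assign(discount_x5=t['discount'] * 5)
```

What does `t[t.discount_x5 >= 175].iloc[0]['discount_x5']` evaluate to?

take 6 rows with smallest cost:
  product  cost  discount   rep
3    Bolt     6        25   Ben
2  Sensor    36        19   Ben
6   Gizmo    38         0   Kai
5   Cable    41         6  Sara
0    Bolt    45         0  Sara
7   Cable    60        29  Sara
group by rep, sum of discount:
      discount
rep           
Ben         44
Kai          0
Sara        35
add column discount_x5 = t['discount'] * 5:
      discount  discount_x5
rep                        
Ben         44          220
Kai          0            0
Sara        35          175
filter rows where discount_x5 >= 175:
      discount  discount_x5
rep                        
Ben         44          220
Sara        35          175
Then the value at position 0, column 'discount_x5': 220

220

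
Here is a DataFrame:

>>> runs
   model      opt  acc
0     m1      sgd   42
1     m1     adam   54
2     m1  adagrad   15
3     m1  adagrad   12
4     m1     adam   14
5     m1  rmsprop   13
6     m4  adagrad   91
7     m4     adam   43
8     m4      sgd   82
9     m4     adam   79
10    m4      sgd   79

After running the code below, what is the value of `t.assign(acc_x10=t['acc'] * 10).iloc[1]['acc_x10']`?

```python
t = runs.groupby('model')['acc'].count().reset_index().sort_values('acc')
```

60

group by model, count of acc:
model
m1    6
m4    5
Name: acc, dtype: int64
reset_index():
  model  acc
0    m1    6
1    m4    5
sort by acc:
  model  acc
1    m4    5
0    m1    6
add column acc_x10 = t['acc'] * 10:
  model  acc  acc_x10
1    m4    5       50
0    m1    6       60
Then the value at position 1, column 'acc_x10': 60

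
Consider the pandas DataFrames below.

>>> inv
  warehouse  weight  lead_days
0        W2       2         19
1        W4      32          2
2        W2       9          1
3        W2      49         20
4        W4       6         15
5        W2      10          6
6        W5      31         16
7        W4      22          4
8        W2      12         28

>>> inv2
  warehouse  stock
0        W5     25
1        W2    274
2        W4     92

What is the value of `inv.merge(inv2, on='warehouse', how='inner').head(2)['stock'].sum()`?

366

merge on 'warehouse' (how='inner') → 9 rows:
  warehouse  weight  lead_days  stock
0        W2       2         19    274
1        W4      32          2     92
2        W2       9          1    274
3        W2      49         20    274
4        W4       6         15     92
5        W2      10          6    274
6        W5      31         16     25
7        W4      22          4     92
8        W2      12         28    274
take first 2 rows:
  warehouse  weight  lead_days  stock
0        W2       2         19    274
1        W4      32          2     92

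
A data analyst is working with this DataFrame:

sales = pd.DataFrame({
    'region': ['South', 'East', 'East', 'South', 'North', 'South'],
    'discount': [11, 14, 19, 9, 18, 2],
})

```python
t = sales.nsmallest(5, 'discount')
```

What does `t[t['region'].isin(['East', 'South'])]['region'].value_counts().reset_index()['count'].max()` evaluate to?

3

take 5 rows with smallest discount:
  region  discount
5  South         2
3  South         9
0  South        11
1   East        14
4  North        18
filter rows where region in ['East', 'South']:
  region  discount
5  South         2
3  South         9
0  South        11
1   East        14
value_counts of region:
region
South    3
East     1
Name: count, dtype: int64
reset_index():
  region  count
0  South      3
1   East      1
So max() = 3.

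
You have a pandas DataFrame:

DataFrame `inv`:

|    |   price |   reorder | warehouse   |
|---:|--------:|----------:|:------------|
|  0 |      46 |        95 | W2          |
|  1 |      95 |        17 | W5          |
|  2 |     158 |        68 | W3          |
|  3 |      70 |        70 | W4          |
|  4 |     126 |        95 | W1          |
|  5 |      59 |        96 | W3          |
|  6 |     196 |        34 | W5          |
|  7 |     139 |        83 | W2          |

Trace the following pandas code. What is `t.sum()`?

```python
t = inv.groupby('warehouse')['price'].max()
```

689

group by warehouse, max of price:
warehouse
W1    126
W2    139
W3    158
W4     70
W5    196
Name: price, dtype: int64
Then the sum of the resulting series: 689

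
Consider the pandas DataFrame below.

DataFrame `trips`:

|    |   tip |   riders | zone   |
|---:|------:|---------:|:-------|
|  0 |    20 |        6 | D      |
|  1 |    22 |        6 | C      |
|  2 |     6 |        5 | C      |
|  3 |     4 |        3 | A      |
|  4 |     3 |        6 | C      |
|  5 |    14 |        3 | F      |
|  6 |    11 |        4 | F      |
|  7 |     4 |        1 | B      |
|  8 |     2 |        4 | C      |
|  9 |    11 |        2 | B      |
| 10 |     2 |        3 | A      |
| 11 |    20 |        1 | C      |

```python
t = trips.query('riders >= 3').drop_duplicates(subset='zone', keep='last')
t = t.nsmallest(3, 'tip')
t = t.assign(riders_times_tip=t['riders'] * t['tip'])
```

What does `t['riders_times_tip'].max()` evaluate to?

filter rows where riders >= 3:
    tip  riders zone
0    20       6    D
1    22       6    C
2     6       5    C
3     4       3    A
4     3       6    C
5    14       3    F
6    11       4    F
8     2       4    C
10    2       3    A
drop duplicate zone (keep=last):
    tip  riders zone
0    20       6    D
6    11       4    F
8     2       4    C
10    2       3    A
take 3 rows with smallest tip:
    tip  riders zone
8     2       4    C
10    2       3    A
6    11       4    F
add column riders_times_tip = t['riders'] * t['tip']:
    tip  riders zone  riders_times_tip
8     2       4    C                 8
10    2       3    A                 6
6    11       4    F                44
The max of column 'riders_times_tip' is 44.

44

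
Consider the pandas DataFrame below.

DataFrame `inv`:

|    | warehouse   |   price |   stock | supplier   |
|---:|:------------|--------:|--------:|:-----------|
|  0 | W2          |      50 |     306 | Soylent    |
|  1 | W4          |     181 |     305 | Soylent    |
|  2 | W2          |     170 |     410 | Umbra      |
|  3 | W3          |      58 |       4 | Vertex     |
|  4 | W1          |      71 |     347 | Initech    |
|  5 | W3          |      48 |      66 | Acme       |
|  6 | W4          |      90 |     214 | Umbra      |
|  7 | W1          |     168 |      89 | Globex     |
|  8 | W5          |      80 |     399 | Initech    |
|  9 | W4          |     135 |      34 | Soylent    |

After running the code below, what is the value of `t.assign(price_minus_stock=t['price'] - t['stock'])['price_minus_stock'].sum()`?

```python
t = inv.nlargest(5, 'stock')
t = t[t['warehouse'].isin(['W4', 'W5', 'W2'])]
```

-939

take 5 rows with largest stock:
  warehouse  price  stock supplier
2        W2    170    410    Umbra
8        W5     80    399  Initech
4        W1     71    347  Initech
0        W2     50    306  Soylent
1        W4    181    305  Soylent
filter rows where warehouse in ['W4', 'W5', 'W2']:
  warehouse  price  stock supplier
2        W2    170    410    Umbra
8        W5     80    399  Initech
0        W2     50    306  Soylent
1        W4    181    305  Soylent
add column price_minus_stock = t['price'] - t['stock']:
  warehouse  price  stock supplier  price_minus_stock
2        W2    170    410    Umbra               -240
8        W5     80    399  Initech               -319
0        W2     50    306  Soylent               -256
1        W4    181    305  Soylent               -124
Then the sum of column 'price_minus_stock': -939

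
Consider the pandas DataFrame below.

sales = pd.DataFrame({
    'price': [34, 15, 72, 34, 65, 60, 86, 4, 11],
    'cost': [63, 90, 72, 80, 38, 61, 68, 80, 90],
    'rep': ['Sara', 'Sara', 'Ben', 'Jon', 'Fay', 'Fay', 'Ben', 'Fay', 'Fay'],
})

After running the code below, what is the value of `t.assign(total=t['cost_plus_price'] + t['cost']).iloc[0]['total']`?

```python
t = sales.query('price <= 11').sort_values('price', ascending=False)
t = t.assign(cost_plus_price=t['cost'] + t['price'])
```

filter rows where price <= 11:
   price  cost  rep
7      4    80  Fay
8     11    90  Fay
sort by price descending:
   price  cost  rep
8     11    90  Fay
7      4    80  Fay
add column cost_plus_price = t['cost'] + t['price']:
   price  cost  rep  cost_plus_price
8     11    90  Fay              101
7      4    80  Fay               84
add column total = t['cost_plus_price'] + t['cost']:
   price  cost  rep  cost_plus_price  total
8     11    90  Fay              101    191
7      4    80  Fay               84    164

191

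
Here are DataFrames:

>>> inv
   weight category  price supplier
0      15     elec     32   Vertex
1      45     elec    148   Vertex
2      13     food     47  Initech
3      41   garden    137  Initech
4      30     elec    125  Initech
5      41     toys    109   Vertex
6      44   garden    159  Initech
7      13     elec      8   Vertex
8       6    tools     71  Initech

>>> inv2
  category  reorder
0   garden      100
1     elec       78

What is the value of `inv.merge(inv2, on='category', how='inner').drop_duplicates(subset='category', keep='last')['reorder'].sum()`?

merge on 'category' (how='inner') → 6 rows:
   weight category  price supplier  reorder
0      15     elec     32   Vertex       78
1      45     elec    148   Vertex       78
2      41   garden    137  Initech      100
3      30     elec    125  Initech       78
4      44   garden    159  Initech      100
5      13     elec      8   Vertex       78
drop duplicate category (keep=last):
   weight category  price supplier  reorder
4      44   garden    159  Initech      100
5      13     elec      8   Vertex       78
sum of column 'reorder' → 178

178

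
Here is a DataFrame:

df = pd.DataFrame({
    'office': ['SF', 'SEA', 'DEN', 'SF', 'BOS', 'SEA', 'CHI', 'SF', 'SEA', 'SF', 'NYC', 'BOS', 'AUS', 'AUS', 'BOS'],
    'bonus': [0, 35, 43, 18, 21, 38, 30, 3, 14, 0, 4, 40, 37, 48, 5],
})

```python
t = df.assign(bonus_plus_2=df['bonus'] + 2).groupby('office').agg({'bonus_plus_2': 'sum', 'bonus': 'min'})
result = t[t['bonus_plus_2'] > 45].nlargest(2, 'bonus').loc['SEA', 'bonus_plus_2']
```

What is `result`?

add column bonus_plus_2 = df['bonus'] + 2:
   office  bonus  bonus_plus_2
0      SF      0             2
1     SEA     35            37
2     DEN     43            45
3      SF     18            20
4     BOS     21            23
5     SEA     38            40
6     CHI     30            32
7      SF      3             5
8     SEA     14            16
9      SF      0             2
10    NYC      4             6
11    BOS     40            42
12    AUS     37            39
13    AUS     48            50
14    BOS      5             7
group by office: sum(bonus_plus_2), min(bonus):
        bonus_plus_2  bonus
office                     
AUS               89     37
BOS               72      5
CHI               32     30
DEN               45     43
NYC                6      4
SEA               93     14
SF                29      0
filter rows where bonus_plus_2 > 45:
        bonus_plus_2  bonus
office                     
AUS               89     37
BOS               72      5
SEA               93     14
take 2 rows with largest bonus:
        bonus_plus_2  bonus
office                     
AUS               89     37
SEA               93     14
value at row 'SEA', column 'bonus_plus_2' → 93

93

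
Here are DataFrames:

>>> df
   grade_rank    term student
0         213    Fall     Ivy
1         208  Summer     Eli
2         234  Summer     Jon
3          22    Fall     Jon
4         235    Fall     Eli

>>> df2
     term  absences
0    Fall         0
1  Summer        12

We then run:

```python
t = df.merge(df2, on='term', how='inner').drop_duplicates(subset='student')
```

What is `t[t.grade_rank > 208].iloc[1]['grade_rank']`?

merge on 'term' (how='inner') → 5 rows:
   grade_rank    term student  absences
0         213    Fall     Ivy         0
1         208  Summer     Eli        12
2         234  Summer     Jon        12
3          22    Fall     Jon         0
4         235    Fall     Eli         0
drop duplicate student (keep=first):
   grade_rank    term student  absences
0         213    Fall     Ivy         0
1         208  Summer     Eli        12
2         234  Summer     Jon        12
filter rows where grade_rank > 208:
   grade_rank    term student  absences
0         213    Fall     Ivy         0
2         234  Summer     Jon        12

234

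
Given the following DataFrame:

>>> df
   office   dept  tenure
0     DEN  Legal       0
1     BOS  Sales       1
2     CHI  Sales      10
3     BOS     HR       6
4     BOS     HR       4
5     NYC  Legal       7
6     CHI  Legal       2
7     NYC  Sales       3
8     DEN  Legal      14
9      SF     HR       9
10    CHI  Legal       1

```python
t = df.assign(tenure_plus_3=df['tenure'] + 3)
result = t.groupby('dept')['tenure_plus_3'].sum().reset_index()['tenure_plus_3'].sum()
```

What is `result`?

add column tenure_plus_3 = df['tenure'] + 3:
   office   dept  tenure  tenure_plus_3
0     DEN  Legal       0              3
1     BOS  Sales       1              4
2     CHI  Sales      10             13
3     BOS     HR       6              9
4     BOS     HR       4              7
5     NYC  Legal       7             10
6     CHI  Legal       2              5
7     NYC  Sales       3              6
8     DEN  Legal      14             17
9      SF     HR       9             12
10    CHI  Legal       1              4
group by dept, sum of tenure_plus_3:
dept
HR       28
Legal    39
Sales    23
Name: tenure_plus_3, dtype: int64
reset_index():
    dept  tenure_plus_3
0     HR             28
1  Legal             39
2  Sales             23
The sum of column 'tenure_plus_3' is 90.

90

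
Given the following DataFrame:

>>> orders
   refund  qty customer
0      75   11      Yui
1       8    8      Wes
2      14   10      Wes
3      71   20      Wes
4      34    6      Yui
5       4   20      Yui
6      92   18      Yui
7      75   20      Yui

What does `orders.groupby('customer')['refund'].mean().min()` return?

31.0

group by customer, mean of refund:
customer
Wes    31.0
Yui    56.0
Name: refund, dtype: float64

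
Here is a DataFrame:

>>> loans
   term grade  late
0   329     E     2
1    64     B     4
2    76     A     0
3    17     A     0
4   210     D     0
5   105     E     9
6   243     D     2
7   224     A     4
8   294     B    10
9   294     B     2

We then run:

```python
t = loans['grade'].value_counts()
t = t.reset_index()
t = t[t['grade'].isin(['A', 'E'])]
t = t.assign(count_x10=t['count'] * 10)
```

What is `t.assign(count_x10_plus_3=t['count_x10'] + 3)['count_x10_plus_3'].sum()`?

56

value_counts of grade:
grade
B    3
A    3
E    2
D    2
Name: count, dtype: int64
reset_index():
  grade  count
0     B      3
1     A      3
2     E      2
3     D      2
filter rows where grade in ['A', 'E']:
  grade  count
1     A      3
2     E      2
add column count_x10 = t['count'] * 10:
  grade  count  count_x10
1     A      3         30
2     E      2         20
add column count_x10_plus_3 = t['count_x10'] + 3:
  grade  count  count_x10  count_x10_plus_3
1     A      3         30                33
2     E      2         20                23
So sum() = 56.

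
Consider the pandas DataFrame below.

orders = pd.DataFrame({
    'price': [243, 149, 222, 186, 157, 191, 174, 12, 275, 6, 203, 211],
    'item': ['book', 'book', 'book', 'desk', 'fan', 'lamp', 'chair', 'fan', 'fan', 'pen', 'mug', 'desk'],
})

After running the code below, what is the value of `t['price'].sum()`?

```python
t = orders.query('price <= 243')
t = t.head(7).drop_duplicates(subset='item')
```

filter rows where price <= 243:
    price   item
0     243   book
1     149   book
2     222   book
3     186   desk
4     157    fan
5     191   lamp
6     174  chair
7      12    fan
9       6    pen
10    203    mug
11    211   desk
take first 7 rows:
   price   item
0    243   book
1    149   book
2    222   book
3    186   desk
4    157    fan
5    191   lamp
6    174  chair
drop duplicate item (keep=first):
   price   item
0    243   book
3    186   desk
4    157    fan
5    191   lamp
6    174  chair
Reading off the sum of column 'price', we get 951.

951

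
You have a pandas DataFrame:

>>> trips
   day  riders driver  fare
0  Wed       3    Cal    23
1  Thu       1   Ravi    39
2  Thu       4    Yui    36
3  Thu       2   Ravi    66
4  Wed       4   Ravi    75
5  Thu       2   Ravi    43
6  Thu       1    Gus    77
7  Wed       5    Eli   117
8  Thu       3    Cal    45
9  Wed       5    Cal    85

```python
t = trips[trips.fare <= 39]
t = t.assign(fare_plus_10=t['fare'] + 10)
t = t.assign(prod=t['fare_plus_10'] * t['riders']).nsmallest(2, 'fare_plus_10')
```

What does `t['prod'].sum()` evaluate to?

283

filter rows where fare <= 39:
   day  riders driver  fare
0  Wed       3    Cal    23
1  Thu       1   Ravi    39
2  Thu       4    Yui    36
add column fare_plus_10 = t['fare'] + 10:
   day  riders driver  fare  fare_plus_10
0  Wed       3    Cal    23            33
1  Thu       1   Ravi    39            49
2  Thu       4    Yui    36            46
add column prod = t['fare_plus_10'] * t['riders']:
   day  riders driver  fare  fare_plus_10  prod
0  Wed       3    Cal    23            33    99
1  Thu       1   Ravi    39            49    49
2  Thu       4    Yui    36            46   184
take 2 rows with smallest fare_plus_10:
   day  riders driver  fare  fare_plus_10  prod
0  Wed       3    Cal    23            33    99
2  Thu       4    Yui    36            46   184
sum of column 'prod' → 283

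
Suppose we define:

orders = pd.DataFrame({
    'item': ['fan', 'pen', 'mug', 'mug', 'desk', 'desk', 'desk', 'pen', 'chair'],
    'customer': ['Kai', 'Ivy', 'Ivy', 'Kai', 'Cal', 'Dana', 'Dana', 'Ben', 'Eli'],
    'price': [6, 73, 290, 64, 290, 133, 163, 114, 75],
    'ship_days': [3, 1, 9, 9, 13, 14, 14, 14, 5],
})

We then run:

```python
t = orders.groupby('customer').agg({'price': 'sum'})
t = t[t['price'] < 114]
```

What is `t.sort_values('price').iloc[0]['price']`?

70

group by customer, sum of price:
          price
customer       
Ben         114
Cal         290
Dana        296
Eli          75
Ivy         363
Kai          70
filter rows where price < 114:
          price
customer       
Eli          75
Kai          70
sort by price:
          price
customer       
Kai          70
Eli          75
So iloc[0]['price'] = 70.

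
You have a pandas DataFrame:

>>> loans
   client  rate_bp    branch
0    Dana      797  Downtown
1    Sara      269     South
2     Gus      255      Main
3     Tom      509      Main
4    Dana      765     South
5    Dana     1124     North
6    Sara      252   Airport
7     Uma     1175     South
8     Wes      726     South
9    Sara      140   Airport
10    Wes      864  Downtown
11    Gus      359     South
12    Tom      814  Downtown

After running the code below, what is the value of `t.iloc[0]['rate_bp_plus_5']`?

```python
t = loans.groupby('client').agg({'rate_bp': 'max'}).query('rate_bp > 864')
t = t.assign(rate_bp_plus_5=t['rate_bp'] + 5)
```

group by client, max of rate_bp:
        rate_bp
client         
Dana       1124
Gus         359
Sara        269
Tom         814
Uma        1175
Wes         864
filter rows where rate_bp > 864:
        rate_bp
client         
Dana       1124
Uma        1175
add column rate_bp_plus_5 = t['rate_bp'] + 5:
        rate_bp  rate_bp_plus_5
client                         
Dana       1124            1129
Uma        1175            1180
Taking the value at position 0, column 'rate_bp_plus_5' gives 1129.

1129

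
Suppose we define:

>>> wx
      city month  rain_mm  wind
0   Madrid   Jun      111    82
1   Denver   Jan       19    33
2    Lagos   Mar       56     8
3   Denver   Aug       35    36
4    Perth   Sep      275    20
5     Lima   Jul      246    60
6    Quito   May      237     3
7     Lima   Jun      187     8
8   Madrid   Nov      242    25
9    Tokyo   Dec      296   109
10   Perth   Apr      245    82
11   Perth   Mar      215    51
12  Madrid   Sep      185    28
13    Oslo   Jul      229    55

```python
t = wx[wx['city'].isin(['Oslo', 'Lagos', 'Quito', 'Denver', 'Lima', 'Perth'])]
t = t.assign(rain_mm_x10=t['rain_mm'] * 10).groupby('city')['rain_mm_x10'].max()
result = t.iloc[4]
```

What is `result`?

filter rows where city in ['Oslo', 'Lagos', 'Quito', 'Denver', 'Lima', 'Perth']:
      city month  rain_mm  wind
1   Denver   Jan       19    33
2    Lagos   Mar       56     8
3   Denver   Aug       35    36
4    Perth   Sep      275    20
5     Lima   Jul      246    60
6    Quito   May      237     3
7     Lima   Jun      187     8
10   Perth   Apr      245    82
11   Perth   Mar      215    51
13    Oslo   Jul      229    55
add column rain_mm_x10 = t['rain_mm'] * 10:
      city month  rain_mm  wind  rain_mm_x10
1   Denver   Jan       19    33          190
2    Lagos   Mar       56     8          560
3   Denver   Aug       35    36          350
4    Perth   Sep      275    20         2750
5     Lima   Jul      246    60         2460
6    Quito   May      237     3         2370
7     Lima   Jun      187     8         1870
10   Perth   Apr      245    82         2450
11   Perth   Mar      215    51         2150
13    Oslo   Jul      229    55         2290
group by city, max of rain_mm_x10:
city
Denver     350
Lagos      560
Lima      2460
Oslo      2290
Perth     2750
Quito     2370
Name: rain_mm_x10, dtype: int64
The value at position 4 is 2750.

2750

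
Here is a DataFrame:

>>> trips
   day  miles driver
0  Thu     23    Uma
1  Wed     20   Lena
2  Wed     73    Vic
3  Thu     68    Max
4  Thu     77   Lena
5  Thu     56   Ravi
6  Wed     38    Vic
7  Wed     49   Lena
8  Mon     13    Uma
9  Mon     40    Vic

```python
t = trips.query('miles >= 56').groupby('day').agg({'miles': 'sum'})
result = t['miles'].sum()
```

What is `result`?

filter rows where miles >= 56:
   day  miles driver
2  Wed     73    Vic
3  Thu     68    Max
4  Thu     77   Lena
5  Thu     56   Ravi
group by day, sum of miles:
     miles
day       
Thu    201
Wed     73

274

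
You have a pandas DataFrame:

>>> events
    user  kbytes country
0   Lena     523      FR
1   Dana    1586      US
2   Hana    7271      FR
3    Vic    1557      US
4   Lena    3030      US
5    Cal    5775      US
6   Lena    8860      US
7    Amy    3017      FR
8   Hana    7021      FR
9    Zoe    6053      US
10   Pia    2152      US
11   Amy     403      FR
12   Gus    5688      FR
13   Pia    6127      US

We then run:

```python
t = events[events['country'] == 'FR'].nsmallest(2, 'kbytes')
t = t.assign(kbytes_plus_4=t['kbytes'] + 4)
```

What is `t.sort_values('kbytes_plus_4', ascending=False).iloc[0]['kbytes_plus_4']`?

filter rows where country == 'FR':
    user  kbytes country
0   Lena     523      FR
2   Hana    7271      FR
7    Amy    3017      FR
8   Hana    7021      FR
11   Amy     403      FR
12   Gus    5688      FR
take 2 rows with smallest kbytes:
    user  kbytes country
11   Amy     403      FR
0   Lena     523      FR
add column kbytes_plus_4 = t['kbytes'] + 4:
    user  kbytes country  kbytes_plus_4
11   Amy     403      FR            407
0   Lena     523      FR            527
sort by kbytes_plus_4 descending:
    user  kbytes country  kbytes_plus_4
0   Lena     523      FR            527
11   Amy     403      FR            407
So iloc[0]['kbytes_plus_4'] = 527.

527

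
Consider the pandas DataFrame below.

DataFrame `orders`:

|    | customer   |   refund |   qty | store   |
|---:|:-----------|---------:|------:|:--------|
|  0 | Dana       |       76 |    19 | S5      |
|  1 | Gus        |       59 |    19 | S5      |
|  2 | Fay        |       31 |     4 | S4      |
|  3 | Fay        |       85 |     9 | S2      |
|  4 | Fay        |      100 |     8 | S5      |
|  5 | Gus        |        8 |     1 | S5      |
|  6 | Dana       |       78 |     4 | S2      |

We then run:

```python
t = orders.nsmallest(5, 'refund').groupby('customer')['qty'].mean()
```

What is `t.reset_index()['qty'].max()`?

take 5 rows with smallest refund:
  customer  refund  qty store
5      Gus       8    1    S5
2      Fay      31    4    S4
1      Gus      59   19    S5
0     Dana      76   19    S5
6     Dana      78    4    S2
group by customer, mean of qty:
customer
Dana    11.5
Fay      4.0
Gus     10.0
Name: qty, dtype: float64
reset_index():
  customer   qty
0     Dana  11.5
1      Fay   4.0
2      Gus  10.0
Taking the max of column 'qty' gives 11.5.

11.5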